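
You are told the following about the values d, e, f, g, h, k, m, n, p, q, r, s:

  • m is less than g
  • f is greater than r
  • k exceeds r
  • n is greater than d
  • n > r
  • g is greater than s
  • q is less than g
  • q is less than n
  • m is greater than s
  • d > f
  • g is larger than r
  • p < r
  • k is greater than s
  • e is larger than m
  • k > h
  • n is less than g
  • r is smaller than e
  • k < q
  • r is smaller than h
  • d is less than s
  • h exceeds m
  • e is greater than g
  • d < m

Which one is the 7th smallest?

h

Piecing the relations together gives one ordering: p < r < f < d < s < m < h < k < q < n < g < e.
Counting 7 from the smallest end gives h.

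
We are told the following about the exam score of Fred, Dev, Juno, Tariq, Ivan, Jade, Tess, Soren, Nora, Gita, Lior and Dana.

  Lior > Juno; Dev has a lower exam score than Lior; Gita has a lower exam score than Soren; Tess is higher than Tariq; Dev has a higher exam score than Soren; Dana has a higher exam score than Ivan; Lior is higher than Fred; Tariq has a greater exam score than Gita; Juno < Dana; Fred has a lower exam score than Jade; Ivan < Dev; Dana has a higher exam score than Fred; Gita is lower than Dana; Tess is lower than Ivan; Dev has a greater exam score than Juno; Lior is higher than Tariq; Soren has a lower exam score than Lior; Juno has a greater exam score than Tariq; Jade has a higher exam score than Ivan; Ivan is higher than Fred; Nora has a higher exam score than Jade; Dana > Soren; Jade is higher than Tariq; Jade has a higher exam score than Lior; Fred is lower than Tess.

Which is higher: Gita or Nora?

Following the relations from Gita: Gita < Tariq < Tess < Ivan < Dev < Lior < Jade < Nora.
So Gita < Nora; Nora is the higher of the two.

Nora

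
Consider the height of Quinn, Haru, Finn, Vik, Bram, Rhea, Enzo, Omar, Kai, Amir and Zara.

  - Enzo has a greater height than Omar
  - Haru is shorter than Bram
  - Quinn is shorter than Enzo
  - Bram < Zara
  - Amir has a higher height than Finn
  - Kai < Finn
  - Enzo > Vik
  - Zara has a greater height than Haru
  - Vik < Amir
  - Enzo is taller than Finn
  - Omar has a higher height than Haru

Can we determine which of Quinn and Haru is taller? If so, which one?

Following every chain through Haru: above Haru we get Bram, Zara, Omar, Enzo.
Quinn is not reached, and no chain runs the other way from Quinn to Haru.
So the given relations leave the order of Haru and Quinn undetermined.

undetermined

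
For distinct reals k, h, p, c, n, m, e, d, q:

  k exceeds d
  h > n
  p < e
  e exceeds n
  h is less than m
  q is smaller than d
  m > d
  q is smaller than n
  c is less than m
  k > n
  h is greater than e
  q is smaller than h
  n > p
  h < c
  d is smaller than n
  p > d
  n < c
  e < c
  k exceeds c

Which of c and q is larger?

c

q < d < p < n < e < h < c, by transitivity through d, p, n, e, h.
So q < c; c is the larger of the two.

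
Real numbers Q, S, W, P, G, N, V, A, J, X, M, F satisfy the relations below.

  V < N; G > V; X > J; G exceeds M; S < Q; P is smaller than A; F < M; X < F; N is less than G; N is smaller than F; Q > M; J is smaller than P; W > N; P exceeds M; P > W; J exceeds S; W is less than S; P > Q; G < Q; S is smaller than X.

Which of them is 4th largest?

Chaining the given pairs: V < N < W < S < J < X < F < M < G < Q < P < A.
Counting 4 from the largest end gives G.

G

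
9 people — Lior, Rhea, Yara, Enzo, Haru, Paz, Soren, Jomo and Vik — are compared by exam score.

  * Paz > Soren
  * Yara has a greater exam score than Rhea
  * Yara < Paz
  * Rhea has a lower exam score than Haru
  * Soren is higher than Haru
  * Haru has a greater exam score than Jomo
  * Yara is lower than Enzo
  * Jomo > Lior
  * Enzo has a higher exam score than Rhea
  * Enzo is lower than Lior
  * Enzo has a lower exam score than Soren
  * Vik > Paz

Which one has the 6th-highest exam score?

Lior

The consecutive relations fix a unique order: Rhea < Yara < Enzo < Lior < Jomo < Haru < Soren < Paz < Vik.
The 6th largest is Lior.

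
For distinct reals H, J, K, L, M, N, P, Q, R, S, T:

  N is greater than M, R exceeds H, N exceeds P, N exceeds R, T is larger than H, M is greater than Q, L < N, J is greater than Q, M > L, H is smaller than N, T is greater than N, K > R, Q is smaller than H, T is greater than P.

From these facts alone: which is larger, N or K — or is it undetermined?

Following every chain through N: above N we get T; below N we get Q, H, R, P, L, M.
K is not reached, and no chain runs the other way from K to N.
So the given relations leave the order of N and K undetermined.

undetermined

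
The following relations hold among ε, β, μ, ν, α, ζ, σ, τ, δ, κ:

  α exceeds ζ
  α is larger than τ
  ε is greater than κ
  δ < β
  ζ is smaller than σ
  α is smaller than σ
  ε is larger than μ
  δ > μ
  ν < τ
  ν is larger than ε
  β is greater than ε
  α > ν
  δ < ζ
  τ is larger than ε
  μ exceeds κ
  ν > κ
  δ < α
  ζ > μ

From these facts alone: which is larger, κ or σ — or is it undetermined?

Link the given pairs in sequence: κ < ν; ν < τ; τ < α; α < σ.
Chaining these gives κ < ν < τ < α < σ.
So σ is larger.

σ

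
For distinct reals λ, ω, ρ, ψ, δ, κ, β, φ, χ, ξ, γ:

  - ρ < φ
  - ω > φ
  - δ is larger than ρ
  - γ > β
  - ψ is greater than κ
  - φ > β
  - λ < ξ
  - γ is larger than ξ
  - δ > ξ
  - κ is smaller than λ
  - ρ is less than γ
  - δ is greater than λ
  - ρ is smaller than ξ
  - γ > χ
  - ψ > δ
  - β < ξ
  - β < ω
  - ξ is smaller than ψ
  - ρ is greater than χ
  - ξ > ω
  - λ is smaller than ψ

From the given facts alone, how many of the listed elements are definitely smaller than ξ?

7

The elements the relations force below ξ are κ, λ, χ, β, ρ, φ, ω — no chain reaches any other.
That is 7.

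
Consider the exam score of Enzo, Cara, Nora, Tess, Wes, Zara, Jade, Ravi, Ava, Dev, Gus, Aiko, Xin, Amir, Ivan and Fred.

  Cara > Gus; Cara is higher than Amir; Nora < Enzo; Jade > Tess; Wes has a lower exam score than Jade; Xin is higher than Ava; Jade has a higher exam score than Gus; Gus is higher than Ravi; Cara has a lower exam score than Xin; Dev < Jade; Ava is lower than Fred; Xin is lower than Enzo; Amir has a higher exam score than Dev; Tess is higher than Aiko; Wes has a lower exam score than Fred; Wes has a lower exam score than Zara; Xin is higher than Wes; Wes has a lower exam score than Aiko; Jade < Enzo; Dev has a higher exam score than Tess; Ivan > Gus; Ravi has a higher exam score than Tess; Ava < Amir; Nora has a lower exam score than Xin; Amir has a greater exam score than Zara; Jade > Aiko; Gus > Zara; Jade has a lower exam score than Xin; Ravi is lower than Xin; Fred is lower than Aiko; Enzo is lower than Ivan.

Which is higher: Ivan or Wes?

Wes < Fred and Fred < Aiko give Wes < Aiko.
With Aiko < Tess: Wes < Fred < Aiko < Tess.
With Tess < Ravi: Wes < Fred < Aiko < Tess < Ravi.
Then Ravi < Gus extends the chain to Gus.
With Gus < Jade: Wes < Fred < Aiko < Tess < Ravi < Gus < Jade.
Then Jade < Xin extends the chain to Xin.
Then Xin < Enzo extends the chain to Enzo.
Then Enzo < Ivan extends the chain to Ivan.
So Wes < Ivan; Ivan is the higher of the two.

Ivan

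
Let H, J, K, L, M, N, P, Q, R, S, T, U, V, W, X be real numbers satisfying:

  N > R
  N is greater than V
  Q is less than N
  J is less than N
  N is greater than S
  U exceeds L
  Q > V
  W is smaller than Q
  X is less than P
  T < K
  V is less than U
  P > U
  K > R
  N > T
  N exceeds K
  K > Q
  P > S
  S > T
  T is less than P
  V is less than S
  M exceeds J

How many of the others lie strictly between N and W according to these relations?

The relations place W below N. An element lies strictly between them when it is forced above W and also forced below N.
Above W: {Q, K}. Below N: {J, V, T, R, Q, S, K}.
Intersection: {Q, K} — 2.

2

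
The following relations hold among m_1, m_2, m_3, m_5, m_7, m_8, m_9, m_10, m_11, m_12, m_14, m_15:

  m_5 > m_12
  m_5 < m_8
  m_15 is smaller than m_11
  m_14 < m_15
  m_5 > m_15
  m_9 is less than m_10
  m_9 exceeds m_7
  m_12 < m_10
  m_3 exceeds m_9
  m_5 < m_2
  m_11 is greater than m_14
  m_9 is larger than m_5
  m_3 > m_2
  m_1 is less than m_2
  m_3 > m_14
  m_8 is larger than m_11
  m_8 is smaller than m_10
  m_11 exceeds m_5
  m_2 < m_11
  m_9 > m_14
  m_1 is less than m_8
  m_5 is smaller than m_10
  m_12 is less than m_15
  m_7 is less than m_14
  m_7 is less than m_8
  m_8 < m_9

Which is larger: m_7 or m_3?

m_3

Link the given pairs in sequence: m_7 < m_14; m_14 < m_15; m_15 < m_5; m_5 < m_2; m_2 < m_11; m_11 < m_8; m_8 < m_9; m_9 < m_3.
Chaining these gives m_7 < m_14 < m_15 < m_5 < m_2 < m_11 < m_8 < m_9 < m_3.
So m_7 < m_3; m_3 is the larger of the two.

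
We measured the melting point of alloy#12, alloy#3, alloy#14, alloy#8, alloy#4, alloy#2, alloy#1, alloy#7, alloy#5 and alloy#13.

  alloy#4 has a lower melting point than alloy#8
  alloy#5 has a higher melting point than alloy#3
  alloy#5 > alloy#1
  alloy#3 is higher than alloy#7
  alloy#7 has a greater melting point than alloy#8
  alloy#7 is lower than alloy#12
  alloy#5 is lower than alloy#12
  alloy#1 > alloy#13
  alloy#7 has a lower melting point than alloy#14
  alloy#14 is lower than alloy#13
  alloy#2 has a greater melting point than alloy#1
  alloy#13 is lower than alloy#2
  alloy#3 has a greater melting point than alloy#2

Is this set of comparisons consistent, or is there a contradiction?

consistent

Every relation is compatible with alloy#4 < alloy#8 < alloy#7 < alloy#14 < alloy#13 < alloy#1 < alloy#2 < alloy#3 < alloy#5 < alloy#12; the set is consistent.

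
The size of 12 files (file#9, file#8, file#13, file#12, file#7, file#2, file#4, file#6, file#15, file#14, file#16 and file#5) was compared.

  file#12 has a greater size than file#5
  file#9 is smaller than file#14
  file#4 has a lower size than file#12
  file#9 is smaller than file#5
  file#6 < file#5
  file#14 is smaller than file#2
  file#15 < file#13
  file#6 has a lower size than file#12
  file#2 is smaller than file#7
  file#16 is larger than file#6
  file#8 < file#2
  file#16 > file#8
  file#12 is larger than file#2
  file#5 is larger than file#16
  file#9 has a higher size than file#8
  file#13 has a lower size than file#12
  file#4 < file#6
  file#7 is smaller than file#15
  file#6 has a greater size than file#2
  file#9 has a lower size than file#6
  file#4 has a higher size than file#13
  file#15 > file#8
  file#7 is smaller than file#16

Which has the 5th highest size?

file#4

Chaining the given pairs: file#8 < file#9 < file#14 < file#2 < file#7 < file#15 < file#13 < file#4 < file#6 < file#16 < file#5 < file#12.
Counting 5 from the largest end gives file#4.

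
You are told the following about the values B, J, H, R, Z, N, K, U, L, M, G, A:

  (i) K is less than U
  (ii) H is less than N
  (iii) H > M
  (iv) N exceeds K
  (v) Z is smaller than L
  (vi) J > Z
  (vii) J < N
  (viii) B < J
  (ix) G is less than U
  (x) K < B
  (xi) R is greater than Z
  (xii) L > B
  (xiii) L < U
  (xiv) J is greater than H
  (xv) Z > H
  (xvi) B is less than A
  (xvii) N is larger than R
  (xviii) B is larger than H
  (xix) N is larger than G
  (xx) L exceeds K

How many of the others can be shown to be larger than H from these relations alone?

8

From H the given relations immediately reach Z, B, J, N.
From those, L, R, A — 7 in total.
From those, U — 8 in total.
Nothing else is reachable above H; 8 in all.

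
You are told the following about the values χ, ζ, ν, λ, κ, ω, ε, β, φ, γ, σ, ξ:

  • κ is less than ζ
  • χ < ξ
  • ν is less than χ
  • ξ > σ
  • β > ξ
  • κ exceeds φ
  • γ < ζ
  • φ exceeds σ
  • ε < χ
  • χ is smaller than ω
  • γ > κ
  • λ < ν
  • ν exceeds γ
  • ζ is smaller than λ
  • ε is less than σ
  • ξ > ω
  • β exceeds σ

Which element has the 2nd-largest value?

Chaining the given pairs: ε < σ < φ < κ < γ < ζ < λ < ν < χ < ω < ξ < β.
The 2nd largest is ξ.

ξ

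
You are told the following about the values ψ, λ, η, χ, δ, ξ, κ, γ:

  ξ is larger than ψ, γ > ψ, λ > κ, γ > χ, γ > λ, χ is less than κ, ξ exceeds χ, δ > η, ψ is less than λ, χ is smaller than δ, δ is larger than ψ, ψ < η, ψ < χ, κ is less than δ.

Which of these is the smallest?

Chaining upward from ψ: directly above it, χ, ξ, λ, η, γ, δ; then κ.
That covers every other element, and nothing is given below ψ, so ψ is the smallest.

ψ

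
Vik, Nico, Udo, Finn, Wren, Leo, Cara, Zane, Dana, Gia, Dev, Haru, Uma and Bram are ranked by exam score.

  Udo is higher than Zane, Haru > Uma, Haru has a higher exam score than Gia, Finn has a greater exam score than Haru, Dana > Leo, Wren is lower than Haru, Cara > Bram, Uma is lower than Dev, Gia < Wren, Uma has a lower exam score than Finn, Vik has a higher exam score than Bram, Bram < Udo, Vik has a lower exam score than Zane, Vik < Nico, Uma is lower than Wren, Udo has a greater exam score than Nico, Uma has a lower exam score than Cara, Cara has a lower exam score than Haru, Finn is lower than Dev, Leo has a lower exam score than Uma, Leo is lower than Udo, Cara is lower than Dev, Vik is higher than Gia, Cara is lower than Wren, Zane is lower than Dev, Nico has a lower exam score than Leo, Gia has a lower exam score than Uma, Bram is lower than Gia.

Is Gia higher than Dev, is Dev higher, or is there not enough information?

Dev

Following the relations from Gia: Gia < Vik < Nico < Leo < Uma < Cara < Wren < Haru < Finn < Dev.
So Dev is higher.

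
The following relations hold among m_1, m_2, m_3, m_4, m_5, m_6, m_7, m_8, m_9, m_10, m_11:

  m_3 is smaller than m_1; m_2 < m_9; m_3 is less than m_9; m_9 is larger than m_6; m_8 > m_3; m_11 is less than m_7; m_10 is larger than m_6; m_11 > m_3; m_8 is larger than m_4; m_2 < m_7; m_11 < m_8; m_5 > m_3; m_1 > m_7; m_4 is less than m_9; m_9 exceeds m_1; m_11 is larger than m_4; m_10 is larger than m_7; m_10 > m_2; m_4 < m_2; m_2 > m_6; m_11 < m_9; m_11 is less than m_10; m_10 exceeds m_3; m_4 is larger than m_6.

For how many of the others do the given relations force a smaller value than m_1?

6

From m_1 the given relations immediately reach m_3, m_7.
From those, m_11, m_2 — 4 in total.
From those, m_6, m_4 — 6 in total.
No other element is forced below m_1 by the given relations, so the count is 6.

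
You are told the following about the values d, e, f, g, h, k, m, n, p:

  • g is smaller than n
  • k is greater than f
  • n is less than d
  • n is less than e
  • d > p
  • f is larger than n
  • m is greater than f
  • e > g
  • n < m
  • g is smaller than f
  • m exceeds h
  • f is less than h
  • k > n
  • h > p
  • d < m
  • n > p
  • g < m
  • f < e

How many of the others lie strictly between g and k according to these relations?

The relations place g below k. An element lies strictly between them when it is forced above g and also forced below k.
Above g: {n, d, f, e, h, m}. Below k: {p, n, f}.
Intersection: {n, f} — 2.

2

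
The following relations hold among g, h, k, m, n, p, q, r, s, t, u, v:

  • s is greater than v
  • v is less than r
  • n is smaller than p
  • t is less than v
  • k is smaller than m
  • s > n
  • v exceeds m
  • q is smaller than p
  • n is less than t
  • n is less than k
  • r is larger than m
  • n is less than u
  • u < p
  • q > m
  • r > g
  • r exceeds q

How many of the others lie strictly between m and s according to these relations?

1

Chaining upward from m reaches: q, p, v, r.
Chaining downward from s reaches: n, k, t, v.
Strictly between m and s are those in both lists: v — 1 element.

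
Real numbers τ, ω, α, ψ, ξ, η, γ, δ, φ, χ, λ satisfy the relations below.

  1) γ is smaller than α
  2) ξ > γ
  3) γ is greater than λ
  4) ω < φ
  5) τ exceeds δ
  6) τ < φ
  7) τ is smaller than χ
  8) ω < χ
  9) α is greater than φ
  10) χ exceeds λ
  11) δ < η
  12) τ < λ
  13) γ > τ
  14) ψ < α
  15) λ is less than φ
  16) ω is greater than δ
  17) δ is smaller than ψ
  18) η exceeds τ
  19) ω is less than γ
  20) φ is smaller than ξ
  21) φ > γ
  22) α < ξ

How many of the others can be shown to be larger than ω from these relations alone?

5

The elements the relations force above ω are γ, φ, α, χ, ξ — no chain reaches any other.
That is 5.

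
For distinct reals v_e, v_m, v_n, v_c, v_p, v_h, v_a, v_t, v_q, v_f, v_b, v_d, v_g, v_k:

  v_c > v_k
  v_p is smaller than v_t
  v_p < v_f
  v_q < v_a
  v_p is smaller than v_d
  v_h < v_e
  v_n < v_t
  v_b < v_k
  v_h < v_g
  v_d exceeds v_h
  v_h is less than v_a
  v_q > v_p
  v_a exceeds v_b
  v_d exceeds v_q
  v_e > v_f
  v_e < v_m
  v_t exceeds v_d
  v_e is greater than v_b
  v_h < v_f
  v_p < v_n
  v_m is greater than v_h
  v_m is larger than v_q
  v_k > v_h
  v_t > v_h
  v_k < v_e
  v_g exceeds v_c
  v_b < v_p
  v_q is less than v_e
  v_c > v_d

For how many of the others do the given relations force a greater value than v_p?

10

From v_p the given relations immediately reach v_q, v_f, v_n, v_d, v_t.
From those, v_c, v_e, v_a, v_m — 9 in total.
From those, v_g — 10 in total.
No other element is forced above v_p by the given relations, so the count is 10.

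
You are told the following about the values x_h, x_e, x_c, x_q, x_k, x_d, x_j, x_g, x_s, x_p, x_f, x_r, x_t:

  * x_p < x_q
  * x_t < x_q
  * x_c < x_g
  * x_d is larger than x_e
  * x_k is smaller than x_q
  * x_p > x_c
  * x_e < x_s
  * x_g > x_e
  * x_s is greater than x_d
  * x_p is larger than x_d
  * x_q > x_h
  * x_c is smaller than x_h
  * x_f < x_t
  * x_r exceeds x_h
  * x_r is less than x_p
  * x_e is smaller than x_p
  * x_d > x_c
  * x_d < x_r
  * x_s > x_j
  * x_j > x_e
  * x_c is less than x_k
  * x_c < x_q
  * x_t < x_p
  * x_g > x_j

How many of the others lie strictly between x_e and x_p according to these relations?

Chaining upward from x_e reaches: x_d, x_j, x_s, x_r, x_q, x_g.
Chaining downward from x_p reaches: x_c, x_f, x_d, x_h, x_t, x_r.
Strictly between x_e and x_p are those in both lists: x_d, x_r — 2 elements.

2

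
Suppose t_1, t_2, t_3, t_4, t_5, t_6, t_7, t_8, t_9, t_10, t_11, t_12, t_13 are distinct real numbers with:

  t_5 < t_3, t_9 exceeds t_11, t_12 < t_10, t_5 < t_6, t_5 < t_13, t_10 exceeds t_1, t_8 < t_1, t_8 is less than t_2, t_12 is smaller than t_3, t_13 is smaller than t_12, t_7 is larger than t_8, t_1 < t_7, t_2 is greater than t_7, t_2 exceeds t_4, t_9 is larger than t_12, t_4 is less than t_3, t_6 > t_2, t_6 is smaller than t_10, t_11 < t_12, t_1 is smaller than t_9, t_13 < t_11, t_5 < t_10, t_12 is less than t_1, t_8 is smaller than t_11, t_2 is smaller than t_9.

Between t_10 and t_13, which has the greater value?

t_13 < t_11 < t_12 < t_1 < t_7 < t_2 < t_6 < t_10, by transitivity through t_11, t_12, t_1, t_7, t_2, t_6.
So t_13 < t_10; t_10 is the larger of the two.

t_10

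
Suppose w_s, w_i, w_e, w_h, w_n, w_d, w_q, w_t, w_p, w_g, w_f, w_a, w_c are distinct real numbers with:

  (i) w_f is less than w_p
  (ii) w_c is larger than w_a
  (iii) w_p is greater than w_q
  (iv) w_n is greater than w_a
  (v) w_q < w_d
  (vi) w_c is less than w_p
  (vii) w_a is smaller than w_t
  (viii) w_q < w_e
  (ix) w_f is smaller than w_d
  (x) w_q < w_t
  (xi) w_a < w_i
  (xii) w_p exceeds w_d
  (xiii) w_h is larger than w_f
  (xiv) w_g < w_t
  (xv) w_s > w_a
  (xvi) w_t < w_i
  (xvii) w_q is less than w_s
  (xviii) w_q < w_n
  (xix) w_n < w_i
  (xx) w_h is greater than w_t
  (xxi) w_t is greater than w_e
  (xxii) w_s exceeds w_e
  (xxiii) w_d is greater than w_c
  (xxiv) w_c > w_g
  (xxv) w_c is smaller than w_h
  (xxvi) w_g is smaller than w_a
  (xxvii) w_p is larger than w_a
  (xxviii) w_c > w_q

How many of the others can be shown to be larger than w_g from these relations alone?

From w_g the given relations immediately reach w_a, w_c, w_t.
From those, w_d, w_s, w_n, w_h, w_i, w_p — 9 in total.
No other element is forced above w_g by the given relations, so the count is 9.

9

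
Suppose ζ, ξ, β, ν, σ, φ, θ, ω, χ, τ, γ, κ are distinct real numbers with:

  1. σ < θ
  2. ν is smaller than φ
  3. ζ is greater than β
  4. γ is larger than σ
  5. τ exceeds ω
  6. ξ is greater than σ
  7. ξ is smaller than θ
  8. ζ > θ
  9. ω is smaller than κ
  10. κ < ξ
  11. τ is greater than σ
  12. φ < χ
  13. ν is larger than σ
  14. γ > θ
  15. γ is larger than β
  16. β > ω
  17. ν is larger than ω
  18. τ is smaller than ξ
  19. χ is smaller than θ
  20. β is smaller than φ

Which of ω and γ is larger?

γ

The relevant relations are ω < ν; ν < φ; φ < χ; χ < θ; θ < γ.
Together: ω < ν < φ < χ < θ < γ.
So ω < γ; γ is the larger of the two.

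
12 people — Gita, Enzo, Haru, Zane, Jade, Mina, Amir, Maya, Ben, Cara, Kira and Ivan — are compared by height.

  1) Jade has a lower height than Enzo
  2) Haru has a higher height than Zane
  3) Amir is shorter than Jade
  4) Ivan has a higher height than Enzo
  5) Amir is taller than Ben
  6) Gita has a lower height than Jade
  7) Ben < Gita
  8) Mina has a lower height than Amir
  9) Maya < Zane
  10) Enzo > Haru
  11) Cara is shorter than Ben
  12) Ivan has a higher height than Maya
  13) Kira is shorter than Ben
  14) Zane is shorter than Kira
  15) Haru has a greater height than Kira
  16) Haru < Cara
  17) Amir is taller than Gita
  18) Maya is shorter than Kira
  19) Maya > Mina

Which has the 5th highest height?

Gita

Piecing the relations together gives one ordering: Mina < Maya < Zane < Kira < Haru < Cara < Ben < Gita < Amir < Jade < Enzo < Ivan.
The 5th largest is Gita.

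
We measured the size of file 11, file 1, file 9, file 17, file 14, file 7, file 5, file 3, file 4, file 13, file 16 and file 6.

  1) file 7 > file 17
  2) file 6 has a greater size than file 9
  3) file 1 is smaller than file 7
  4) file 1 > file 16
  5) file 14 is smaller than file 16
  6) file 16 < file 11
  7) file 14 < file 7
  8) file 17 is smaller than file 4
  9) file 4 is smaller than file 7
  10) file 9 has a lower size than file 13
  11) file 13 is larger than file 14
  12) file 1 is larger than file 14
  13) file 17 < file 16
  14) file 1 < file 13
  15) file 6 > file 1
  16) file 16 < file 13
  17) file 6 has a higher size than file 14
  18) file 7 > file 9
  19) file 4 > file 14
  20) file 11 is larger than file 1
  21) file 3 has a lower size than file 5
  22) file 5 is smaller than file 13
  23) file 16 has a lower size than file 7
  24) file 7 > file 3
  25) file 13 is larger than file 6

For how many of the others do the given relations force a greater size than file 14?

7

The elements the relations force above file 14 are file 16, file 1, file 4, file 11, file 6, file 13, file 7 — no chain reaches any other.
That is 7.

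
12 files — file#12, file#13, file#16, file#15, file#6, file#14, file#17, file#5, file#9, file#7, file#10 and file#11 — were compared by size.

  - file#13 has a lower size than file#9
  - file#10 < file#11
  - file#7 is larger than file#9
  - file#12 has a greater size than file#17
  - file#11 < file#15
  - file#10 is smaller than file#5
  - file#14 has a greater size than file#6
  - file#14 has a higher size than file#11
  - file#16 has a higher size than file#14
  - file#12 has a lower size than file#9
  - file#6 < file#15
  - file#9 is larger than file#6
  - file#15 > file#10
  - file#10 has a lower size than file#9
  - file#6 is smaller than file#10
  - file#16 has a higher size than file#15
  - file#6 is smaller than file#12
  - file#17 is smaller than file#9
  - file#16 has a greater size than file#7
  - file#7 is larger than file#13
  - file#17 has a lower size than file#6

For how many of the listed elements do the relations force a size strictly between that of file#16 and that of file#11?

2

Chaining upward from file#11 reaches: file#15, file#14.
Chaining downward from file#16 reaches: file#17, file#6, file#10, file#15, file#13, file#12, file#14, file#9, file#7.
Strictly between file#11 and file#16 are those in both lists: file#15, file#14 — 2 elements.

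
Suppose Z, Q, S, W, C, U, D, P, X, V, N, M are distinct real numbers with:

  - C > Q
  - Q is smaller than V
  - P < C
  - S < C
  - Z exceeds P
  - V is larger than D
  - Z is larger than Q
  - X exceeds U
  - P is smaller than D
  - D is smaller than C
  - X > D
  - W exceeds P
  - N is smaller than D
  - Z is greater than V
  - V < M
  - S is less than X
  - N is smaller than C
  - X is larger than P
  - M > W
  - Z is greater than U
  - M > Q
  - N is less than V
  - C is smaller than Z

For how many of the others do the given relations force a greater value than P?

From P the given relations immediately reach W, D, C, X, Z.
From those, V, M — 7 in total.
Nothing else is reachable above P; 7 in all.

7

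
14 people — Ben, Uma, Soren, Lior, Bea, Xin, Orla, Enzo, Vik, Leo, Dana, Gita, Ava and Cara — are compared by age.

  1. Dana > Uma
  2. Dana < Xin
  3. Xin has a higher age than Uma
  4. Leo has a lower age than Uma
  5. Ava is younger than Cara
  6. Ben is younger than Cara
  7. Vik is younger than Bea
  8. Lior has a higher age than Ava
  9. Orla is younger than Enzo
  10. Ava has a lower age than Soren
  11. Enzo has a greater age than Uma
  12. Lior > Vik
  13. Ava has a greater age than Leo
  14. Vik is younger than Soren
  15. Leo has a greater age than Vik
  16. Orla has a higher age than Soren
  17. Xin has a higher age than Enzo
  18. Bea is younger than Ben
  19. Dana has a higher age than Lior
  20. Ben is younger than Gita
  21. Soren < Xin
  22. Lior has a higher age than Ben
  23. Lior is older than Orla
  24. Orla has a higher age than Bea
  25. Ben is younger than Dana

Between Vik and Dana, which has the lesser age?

Vik < Leo and Leo < Ava give Vik < Ava.
With Ava < Soren: Vik < Leo < Ava < Soren.
Then Soren < Orla extends the chain to Orla.
Then Orla < Lior extends the chain to Lior.
With Lior < Dana: Vik < Leo < Ava < Soren < Orla < Lior < Dana.
So Vik < Dana; Vik is the younger of the two.

Vik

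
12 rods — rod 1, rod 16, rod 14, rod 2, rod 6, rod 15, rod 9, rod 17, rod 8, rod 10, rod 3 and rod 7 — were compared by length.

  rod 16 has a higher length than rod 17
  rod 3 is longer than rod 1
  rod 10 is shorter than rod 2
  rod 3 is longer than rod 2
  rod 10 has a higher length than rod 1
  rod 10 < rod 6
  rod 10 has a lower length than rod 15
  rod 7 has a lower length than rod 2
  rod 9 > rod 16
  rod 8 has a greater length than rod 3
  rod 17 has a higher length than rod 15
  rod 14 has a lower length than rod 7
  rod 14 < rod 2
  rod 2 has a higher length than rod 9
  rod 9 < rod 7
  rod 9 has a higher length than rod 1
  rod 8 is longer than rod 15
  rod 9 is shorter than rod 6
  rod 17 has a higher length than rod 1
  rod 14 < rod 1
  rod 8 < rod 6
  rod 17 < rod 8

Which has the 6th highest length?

rod 9

Piecing the relations together gives one ordering: rod 14 < rod 1 < rod 10 < rod 15 < rod 17 < rod 16 < rod 9 < rod 7 < rod 2 < rod 3 < rod 8 < rod 6.
Counting 6 from the largest end gives rod 9.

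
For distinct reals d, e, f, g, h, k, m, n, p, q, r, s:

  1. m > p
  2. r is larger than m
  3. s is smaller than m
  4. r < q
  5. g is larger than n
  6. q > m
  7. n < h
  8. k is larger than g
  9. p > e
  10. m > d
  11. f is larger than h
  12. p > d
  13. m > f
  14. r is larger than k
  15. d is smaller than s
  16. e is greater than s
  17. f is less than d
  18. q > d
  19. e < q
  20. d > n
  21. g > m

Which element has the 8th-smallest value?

Chaining the given pairs: n < h < f < d < s < e < p < m < g < k < r < q.
The 8th smallest is m.

m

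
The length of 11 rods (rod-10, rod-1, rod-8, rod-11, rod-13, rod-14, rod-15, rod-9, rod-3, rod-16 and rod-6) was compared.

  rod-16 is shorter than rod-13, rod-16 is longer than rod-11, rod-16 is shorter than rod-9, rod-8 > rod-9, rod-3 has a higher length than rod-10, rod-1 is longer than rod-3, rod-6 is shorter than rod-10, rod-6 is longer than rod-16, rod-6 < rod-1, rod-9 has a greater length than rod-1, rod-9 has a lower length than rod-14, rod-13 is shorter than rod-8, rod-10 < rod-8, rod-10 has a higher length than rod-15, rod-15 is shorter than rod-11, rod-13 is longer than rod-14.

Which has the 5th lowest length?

rod-10

Piecing the relations together gives one ordering: rod-15 < rod-11 < rod-16 < rod-6 < rod-10 < rod-3 < rod-1 < rod-9 < rod-14 < rod-13 < rod-8.
Counting 5 from the smallest end gives rod-10.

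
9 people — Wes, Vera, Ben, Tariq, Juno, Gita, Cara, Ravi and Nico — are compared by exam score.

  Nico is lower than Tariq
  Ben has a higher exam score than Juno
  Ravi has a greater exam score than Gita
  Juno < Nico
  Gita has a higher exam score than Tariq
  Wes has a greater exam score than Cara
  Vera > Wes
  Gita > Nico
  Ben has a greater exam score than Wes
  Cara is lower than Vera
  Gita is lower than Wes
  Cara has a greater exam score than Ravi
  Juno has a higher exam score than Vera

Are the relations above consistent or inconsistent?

Chaining the given relations yields Nico < Tariq < Gita < Ravi < Cara < Wes < Vera < Juno, so Nico < Juno. But one relation states Juno < Nico. These cannot both hold.

inconsistent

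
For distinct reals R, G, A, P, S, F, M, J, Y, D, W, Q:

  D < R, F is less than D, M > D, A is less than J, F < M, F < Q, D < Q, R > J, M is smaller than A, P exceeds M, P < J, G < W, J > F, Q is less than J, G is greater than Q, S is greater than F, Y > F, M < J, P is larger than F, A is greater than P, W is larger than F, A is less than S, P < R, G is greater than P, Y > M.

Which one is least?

D is not least since F < D; M is not least since F < M; P is not least since F < P; Y is not least since M < Y; Q is not least since F < Q; A is not least since P < A; S is not least since F < S; G is not least since P < G; J is not least since P < J; R is not least since P < R; W is not least since F < W.
Only F has nothing below it, so F is the least.

F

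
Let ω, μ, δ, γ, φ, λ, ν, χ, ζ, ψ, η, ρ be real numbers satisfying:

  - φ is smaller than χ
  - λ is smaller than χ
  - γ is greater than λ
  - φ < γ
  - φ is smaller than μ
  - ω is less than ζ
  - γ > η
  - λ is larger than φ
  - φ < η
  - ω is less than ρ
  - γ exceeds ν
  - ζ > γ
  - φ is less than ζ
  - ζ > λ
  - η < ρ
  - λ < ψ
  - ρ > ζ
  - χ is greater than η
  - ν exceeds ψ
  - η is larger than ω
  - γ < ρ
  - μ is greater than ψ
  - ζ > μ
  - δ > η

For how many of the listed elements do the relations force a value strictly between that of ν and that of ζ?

The relations place ν below ζ. An element lies strictly between them when it is forced above ν and also forced below ζ.
Above ν: {γ, ρ}. Below ζ: {φ, ω, λ, ψ, η, γ, μ}.
Intersection: {γ} — 1.

1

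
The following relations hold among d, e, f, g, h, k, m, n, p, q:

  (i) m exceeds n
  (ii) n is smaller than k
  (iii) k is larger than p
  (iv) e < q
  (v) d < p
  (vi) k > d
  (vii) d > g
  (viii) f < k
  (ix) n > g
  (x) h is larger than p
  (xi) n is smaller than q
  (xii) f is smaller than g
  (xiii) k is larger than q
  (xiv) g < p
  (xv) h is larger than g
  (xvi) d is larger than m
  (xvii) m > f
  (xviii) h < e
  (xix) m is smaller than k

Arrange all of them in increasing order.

Nothing is placed below f, so it is least; from there f < g; g < n; n < m; m < d; d < p; p < h; h < e; e < q; q < k, each given directly.

f < g < n < m < d < p < h < e < q < k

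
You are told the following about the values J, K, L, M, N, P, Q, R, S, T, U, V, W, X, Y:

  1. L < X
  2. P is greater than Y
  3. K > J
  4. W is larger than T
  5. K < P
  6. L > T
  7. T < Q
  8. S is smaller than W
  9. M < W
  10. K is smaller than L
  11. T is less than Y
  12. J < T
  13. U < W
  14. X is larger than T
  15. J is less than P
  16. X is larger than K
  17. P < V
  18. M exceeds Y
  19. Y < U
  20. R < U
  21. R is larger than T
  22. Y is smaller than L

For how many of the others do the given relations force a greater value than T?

10

From T the given relations immediately reach Y, R, L, X, W, Q.
From those, P, M, U — 9 in total.
From those, V — 10 in total.
No other element is forced above T by the given relations, so the count is 10.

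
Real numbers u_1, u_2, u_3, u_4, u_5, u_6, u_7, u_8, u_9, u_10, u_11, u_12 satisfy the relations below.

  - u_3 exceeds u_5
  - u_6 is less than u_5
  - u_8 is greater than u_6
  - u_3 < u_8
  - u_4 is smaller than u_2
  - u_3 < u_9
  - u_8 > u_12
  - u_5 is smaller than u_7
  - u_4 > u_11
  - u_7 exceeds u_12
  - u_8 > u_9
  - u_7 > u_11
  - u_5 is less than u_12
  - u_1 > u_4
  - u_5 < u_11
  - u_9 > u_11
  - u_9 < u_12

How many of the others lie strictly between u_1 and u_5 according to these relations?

Chaining upward from u_5 reaches: u_11, u_4, u_3, u_2, u_9, u_12, u_8, u_7.
Chaining downward from u_1 reaches: u_6, u_11, u_4.
Strictly between u_5 and u_1 are those in both lists: u_11, u_4 — 2 elements.

2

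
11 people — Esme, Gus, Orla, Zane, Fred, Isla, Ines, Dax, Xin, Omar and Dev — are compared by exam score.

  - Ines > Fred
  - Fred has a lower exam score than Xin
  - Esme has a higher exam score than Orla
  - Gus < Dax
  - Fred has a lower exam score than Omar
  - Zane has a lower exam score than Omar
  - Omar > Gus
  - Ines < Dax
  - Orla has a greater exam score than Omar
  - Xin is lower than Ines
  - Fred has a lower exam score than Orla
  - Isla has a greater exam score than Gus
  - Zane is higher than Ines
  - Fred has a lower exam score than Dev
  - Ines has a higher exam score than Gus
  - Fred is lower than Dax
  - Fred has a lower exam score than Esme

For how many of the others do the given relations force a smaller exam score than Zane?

Directly below Zane: Ines.
One step further: Fred, Xin, Gus (4 so far).
No other element is forced below Zane by the given relations, so the count is 4.

4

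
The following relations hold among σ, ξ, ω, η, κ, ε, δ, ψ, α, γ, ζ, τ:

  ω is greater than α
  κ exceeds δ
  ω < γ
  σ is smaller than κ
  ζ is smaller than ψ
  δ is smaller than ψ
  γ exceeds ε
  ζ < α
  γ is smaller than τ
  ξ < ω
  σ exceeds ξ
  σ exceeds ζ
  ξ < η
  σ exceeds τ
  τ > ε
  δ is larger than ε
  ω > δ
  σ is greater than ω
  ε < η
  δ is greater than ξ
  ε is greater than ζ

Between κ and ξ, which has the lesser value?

ξ

ξ < δ and δ < ω give ξ < ω.
With ω < γ: ξ < δ < ω < γ.
Then γ < τ extends the chain to τ.
Then τ < σ extends the chain to σ.
With σ < κ: ξ < δ < ω < γ < τ < σ < κ.
So ξ < κ; ξ is the smaller of the two.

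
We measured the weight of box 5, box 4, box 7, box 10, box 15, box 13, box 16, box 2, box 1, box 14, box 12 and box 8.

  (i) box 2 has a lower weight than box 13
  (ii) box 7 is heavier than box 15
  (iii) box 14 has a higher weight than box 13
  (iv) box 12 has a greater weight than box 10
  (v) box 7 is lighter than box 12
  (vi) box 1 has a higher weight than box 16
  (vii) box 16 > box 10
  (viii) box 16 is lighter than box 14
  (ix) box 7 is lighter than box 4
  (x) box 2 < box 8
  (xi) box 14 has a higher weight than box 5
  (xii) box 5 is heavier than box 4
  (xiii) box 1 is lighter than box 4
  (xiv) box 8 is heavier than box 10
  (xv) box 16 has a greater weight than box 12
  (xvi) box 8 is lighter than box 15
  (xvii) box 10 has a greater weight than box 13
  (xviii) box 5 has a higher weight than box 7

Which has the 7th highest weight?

Piecing the relations together gives one ordering: box 2 < box 13 < box 10 < box 8 < box 15 < box 7 < box 12 < box 16 < box 1 < box 4 < box 5 < box 14.
Counting 7 from the largest end gives box 7.

box 7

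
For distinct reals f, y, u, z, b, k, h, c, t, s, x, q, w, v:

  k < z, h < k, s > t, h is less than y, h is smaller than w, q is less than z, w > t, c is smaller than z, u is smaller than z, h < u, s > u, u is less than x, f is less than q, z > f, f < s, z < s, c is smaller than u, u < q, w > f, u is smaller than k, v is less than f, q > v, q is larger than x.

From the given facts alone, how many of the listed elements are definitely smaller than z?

The elements the relations force below z are v, h, c, u, k, x, f, q — no chain reaches any other.
That is 8.

8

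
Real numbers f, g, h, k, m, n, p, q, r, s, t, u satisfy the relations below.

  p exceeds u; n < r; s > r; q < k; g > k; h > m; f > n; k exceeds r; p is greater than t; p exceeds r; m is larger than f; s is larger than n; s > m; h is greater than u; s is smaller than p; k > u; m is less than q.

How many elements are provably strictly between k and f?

The relations place f below k. An element lies strictly between them when it is forced above f and also forced below k.
Above f: {m, s, q, p, g, h}. Below k: {n, r, u, m, q}.
Intersection: {m, q} — 2.

2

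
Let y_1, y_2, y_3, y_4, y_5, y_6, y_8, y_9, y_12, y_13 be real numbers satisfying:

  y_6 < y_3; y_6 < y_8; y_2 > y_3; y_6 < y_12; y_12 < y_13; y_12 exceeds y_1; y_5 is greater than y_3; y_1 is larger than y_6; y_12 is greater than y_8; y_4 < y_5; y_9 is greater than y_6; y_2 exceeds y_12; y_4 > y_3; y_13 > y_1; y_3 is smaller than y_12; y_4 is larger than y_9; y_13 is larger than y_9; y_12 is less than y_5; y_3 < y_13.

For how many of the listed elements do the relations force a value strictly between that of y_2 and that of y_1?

The relations place y_1 below y_2. An element lies strictly between them when it is forced above y_1 and also forced below y_2.
Above y_1: {y_12, y_13, y_5}. Below y_2: {y_6, y_3, y_8, y_12}.
Intersection: {y_12} — 1.

1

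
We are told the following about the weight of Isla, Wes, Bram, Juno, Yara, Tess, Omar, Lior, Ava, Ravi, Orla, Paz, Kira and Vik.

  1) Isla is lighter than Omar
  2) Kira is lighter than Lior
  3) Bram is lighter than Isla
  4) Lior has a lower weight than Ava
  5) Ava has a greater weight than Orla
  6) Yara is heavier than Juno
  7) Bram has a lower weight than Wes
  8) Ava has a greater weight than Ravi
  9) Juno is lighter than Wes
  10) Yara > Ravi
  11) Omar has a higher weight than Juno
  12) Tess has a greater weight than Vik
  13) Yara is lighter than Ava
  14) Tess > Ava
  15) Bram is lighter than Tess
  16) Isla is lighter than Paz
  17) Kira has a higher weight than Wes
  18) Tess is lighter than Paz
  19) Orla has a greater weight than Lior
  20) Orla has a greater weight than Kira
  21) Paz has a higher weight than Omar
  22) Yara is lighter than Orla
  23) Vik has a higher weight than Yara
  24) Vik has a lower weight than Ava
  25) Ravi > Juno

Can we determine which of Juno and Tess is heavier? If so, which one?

Tess

Juno < Wes < Kira < Lior < Orla < Ava < Tess, by transitivity through Wes, Kira, Lior, Orla, Ava.
So Tess is heavier.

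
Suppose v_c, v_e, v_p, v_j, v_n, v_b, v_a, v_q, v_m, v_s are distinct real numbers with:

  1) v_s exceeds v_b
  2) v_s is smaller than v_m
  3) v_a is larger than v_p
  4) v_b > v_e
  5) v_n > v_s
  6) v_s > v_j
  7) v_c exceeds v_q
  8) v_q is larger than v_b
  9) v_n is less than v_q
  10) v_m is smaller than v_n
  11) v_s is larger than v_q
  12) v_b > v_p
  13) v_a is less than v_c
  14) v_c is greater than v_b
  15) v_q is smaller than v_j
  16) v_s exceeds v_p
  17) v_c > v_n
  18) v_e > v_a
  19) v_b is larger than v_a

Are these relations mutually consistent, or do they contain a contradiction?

inconsistent

Chaining the given relations yields v_q < v_j < v_s < v_m < v_n, so v_q < v_n. But one relation states v_n < v_q. These cannot both hold.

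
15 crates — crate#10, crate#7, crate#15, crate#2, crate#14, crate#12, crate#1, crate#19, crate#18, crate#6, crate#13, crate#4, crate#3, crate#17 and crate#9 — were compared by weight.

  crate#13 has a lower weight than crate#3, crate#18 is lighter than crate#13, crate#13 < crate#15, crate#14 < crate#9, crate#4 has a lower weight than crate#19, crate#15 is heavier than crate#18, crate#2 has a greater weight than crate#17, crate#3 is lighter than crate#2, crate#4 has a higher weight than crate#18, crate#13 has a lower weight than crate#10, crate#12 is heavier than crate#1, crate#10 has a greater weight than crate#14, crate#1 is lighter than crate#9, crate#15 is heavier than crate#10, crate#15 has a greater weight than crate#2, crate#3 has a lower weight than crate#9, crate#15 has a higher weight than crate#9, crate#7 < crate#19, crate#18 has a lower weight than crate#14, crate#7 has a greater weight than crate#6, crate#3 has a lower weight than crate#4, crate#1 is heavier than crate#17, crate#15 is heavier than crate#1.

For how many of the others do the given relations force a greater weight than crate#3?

5

From crate#3 the given relations immediately reach crate#9, crate#2, crate#4.
From those, crate#19, crate#15 — 5 in total.
No other element is forced above crate#3 by the given relations, so the count is 5.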